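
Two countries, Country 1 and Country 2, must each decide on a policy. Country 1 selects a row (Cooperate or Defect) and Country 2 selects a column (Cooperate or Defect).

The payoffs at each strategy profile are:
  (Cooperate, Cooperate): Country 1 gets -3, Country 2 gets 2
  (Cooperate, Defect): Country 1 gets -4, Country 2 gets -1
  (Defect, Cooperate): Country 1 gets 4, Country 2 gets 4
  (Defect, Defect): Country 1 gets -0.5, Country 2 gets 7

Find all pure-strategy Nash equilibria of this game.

(Defect, Defect)

(Cooperate, Cooperate): Country 1 prefers Defect (4 > -3) — not an equilibrium.
(Cooperate, Defect): Country 1 prefers Defect (-0.5 > -4); Country 2 prefers Cooperate (2 > -1) — not an equilibrium.
(Defect, Cooperate): Country 2 prefers Defect (7 > 4) — not an equilibrium.
(Defect, Defect): Country 1 gets -0.5 ≥ -4 from Cooperate, and Country 2 gets 7 ≥ 4 from Cooperate — Nash equilibrium.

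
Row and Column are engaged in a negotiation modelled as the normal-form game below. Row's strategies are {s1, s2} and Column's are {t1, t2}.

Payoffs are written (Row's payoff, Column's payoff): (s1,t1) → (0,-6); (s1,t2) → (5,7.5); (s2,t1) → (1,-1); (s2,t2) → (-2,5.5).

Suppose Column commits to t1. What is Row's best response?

Against t1, Row earns 0 from s1 and 1 from s2.
So s2 is the best response.

s2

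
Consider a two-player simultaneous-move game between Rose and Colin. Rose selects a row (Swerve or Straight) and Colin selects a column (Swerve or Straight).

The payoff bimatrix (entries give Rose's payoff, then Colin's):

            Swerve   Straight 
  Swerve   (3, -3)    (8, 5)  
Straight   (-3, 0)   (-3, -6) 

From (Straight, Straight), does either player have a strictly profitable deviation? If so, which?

Both

Rose at (Straight, Straight) earns -3; deviating to Swerve yields 8 — a strict improvement.
Colin earns -6; deviating to Swerve yields 0 — a strict improvement.
Both Rose and Colin have strictly profitable deviations.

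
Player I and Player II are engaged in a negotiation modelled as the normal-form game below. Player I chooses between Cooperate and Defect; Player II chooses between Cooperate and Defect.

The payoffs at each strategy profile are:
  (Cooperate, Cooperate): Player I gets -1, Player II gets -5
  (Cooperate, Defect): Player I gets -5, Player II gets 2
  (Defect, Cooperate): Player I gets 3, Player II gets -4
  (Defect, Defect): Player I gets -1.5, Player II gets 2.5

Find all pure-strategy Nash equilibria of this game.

(Defect, Defect)

(Cooperate, Cooperate): Player I prefers Defect (3 > -1); Player II prefers Defect (2 > -5) — not an equilibrium.
(Cooperate, Defect): Player I prefers Defect (-1.5 > -5) — not an equilibrium.
(Defect, Cooperate): Player II prefers Defect (2.5 > -4) — not an equilibrium.
(Defect, Defect): Player I gets -1.5 ≥ -5 from Cooperate, and Player II gets 2.5 ≥ -4 from Cooperate — Nash equilibrium.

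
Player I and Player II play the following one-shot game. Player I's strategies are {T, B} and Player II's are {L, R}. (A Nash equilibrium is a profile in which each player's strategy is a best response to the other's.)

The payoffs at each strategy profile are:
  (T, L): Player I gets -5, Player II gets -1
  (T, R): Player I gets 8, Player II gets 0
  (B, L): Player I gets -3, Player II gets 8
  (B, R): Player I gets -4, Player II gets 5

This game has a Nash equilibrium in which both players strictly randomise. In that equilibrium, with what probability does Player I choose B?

Let r be the probability that Player I plays T. In a completely mixed equilibrium, Player II must be indifferent between L and R.
Player II's expected payoff from L is −r + 8(1−r); from R it is 5(1−r).
Setting these equal: −9r + 8 = −5r + 5, so r = 3/4.
Therefore Player I plays B with probability 1 − 3/4 = 1/4.

1/4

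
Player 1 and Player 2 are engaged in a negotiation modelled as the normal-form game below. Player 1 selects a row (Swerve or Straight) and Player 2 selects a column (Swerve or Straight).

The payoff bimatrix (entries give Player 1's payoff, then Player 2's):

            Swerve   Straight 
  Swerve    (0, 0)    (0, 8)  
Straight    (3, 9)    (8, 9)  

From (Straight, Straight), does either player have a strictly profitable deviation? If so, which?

Player 1 at (Straight, Straight) earns 8; deviating to Swerve yields 0 — not better.
Player 2 earns 9; deviating to Swerve yields 9 — not better.
Neither player can strictly improve; the profile is a Nash equilibrium.

Neither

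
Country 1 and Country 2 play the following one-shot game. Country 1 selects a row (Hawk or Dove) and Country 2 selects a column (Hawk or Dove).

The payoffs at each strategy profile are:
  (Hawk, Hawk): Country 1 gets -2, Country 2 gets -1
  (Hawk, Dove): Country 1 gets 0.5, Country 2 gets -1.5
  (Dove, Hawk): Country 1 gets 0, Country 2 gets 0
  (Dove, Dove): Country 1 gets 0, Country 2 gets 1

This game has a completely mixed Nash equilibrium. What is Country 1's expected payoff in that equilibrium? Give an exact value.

0

First find y, the probability Country 2 plays Hawk, from Country 1's indifference between Hawk and Dove: −2y + 0.5(1−y) = 0, giving y = 1/5.
Since Country 1 is indifferent in equilibrium, Country 1's expected payoff equals the payoff from either row against (1/5, 4/5). Using Hawk: −2(1/5) + 0.5(4/5) = 0.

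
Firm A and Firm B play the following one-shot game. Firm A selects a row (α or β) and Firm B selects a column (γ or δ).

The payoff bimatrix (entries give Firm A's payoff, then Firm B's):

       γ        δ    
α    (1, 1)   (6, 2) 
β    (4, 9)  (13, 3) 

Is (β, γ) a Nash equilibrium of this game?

At (β, γ), Firm A earns 4; switching to α would give 1, so Firm A has no profitable deviation.
Firm B earns 9; switching to δ would give 3, so Firm B has no profitable deviation.
Neither player can gain by a unilateral deviation, so this profile is a Nash equilibrium.

Yes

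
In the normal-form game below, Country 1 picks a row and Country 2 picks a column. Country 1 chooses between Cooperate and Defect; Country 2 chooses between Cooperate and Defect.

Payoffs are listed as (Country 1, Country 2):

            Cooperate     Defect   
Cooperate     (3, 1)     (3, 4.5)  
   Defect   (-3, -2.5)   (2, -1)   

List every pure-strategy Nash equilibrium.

(Cooperate, Defect)

(Cooperate, Cooperate): Country 2 prefers Defect (4.5 > 1) — not an equilibrium.
(Cooperate, Defect): Country 1 gets 3 ≥ 2 from Defect, and Country 2 gets 4.5 ≥ 1 from Cooperate — Nash equilibrium.
(Defect, Cooperate): Country 1 prefers Cooperate (3 > -3); Country 2 prefers Defect (-1 > -2.5) — not an equilibrium.
(Defect, Defect): Country 1 prefers Cooperate (3 > 2) — not an equilibrium.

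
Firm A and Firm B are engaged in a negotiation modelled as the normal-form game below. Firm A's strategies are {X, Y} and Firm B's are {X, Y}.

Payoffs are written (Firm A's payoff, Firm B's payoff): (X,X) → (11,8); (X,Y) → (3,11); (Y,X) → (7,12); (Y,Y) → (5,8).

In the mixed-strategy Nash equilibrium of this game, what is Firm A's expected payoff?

17/3

First find q, the probability Firm B plays X, from Firm A's indifference between X and Y: 11q + 3(1−q) = 7q + 5(1−q), giving q = 1/3.
Since Firm A is indifferent in equilibrium, Firm A's expected payoff equals the payoff from either row against (1/3, 2/3). Using X: 11(1/3) + 3(2/3) = 17/3.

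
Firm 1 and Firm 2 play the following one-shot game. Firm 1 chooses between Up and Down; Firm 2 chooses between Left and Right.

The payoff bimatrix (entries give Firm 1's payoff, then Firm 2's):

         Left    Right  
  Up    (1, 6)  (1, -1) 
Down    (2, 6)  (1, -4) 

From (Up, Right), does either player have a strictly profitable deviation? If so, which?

Firm 1 at (Up, Right) earns 1; deviating to Down yields 1 — not better.
Firm 2 earns -1; deviating to Left yields 6 — a strict improvement.
Only Firm 2 has a strictly profitable deviation.

Firm 2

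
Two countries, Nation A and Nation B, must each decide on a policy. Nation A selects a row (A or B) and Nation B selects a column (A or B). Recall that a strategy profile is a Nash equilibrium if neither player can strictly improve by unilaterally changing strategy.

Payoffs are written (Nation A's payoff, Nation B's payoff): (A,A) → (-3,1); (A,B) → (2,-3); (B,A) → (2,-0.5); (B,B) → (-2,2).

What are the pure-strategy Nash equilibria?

(A, A): Nation A prefers B (2 > -3) — not an equilibrium.
(A, B): Nation B prefers A (1 > -3) — not an equilibrium.
(B, A): Nation B prefers B (2 > -0.5) — not an equilibrium.
(B, B): Nation A prefers A (2 > -2) — not an equilibrium.

none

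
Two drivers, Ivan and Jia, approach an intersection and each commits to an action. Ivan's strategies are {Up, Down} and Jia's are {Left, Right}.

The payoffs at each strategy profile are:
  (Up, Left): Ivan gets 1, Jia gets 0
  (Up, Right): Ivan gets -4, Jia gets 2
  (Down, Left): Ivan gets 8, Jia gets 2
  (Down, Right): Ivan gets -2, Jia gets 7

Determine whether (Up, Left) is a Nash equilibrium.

At (Up, Left), Ivan earns 1; switching to Down would give 8, so Ivan would deviate.
Jia earns 0; switching to Right would give 2, so Jia would deviate.
Since at least one player can profitably deviate, this is not a Nash equilibrium.

No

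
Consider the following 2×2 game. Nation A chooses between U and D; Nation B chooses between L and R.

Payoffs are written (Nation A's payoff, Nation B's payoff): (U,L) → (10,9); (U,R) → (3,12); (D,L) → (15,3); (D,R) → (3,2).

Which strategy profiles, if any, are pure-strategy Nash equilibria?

(U, L): Nation A prefers D (15 > 10); Nation B prefers R (12 > 9) — not an equilibrium.
(U, R): Nation A gets 3 ≥ 3 from D, and Nation B gets 12 ≥ 9 from L — Nash equilibrium.
(D, L): Nation A gets 15 ≥ 10 from U, and Nation B gets 3 ≥ 2 from R — Nash equilibrium.
(D, R): Nation B prefers L (3 > 2) — not an equilibrium.

(U, R) and (D, L)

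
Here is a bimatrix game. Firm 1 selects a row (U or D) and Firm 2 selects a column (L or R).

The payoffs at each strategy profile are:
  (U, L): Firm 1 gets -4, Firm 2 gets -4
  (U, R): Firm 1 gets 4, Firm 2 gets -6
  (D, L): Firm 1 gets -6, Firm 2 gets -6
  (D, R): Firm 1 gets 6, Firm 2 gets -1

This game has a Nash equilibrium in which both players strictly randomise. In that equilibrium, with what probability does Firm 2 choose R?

1/2

Let c be the probability that Firm 2 plays L. In a completely mixed equilibrium, Firm 1 must be indifferent between U and D.
Firm 1's expected payoff from U is −4c + 4(1−c); from D it is −6c + 6(1−c).
Setting these equal: −8c + 4 = −12c + 6, so c = 1/2.
Therefore Firm 2 plays R with probability 1 − 1/2 = 1/2.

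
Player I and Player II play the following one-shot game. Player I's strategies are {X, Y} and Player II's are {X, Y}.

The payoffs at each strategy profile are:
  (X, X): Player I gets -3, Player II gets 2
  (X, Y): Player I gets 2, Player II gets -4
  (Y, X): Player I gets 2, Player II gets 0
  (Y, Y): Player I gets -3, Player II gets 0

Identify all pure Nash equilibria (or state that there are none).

(X, X): Player I prefers Y (2 > -3) — not an equilibrium.
(X, Y): Player II prefers X (2 > -4) — not an equilibrium.
(Y, X): Player I gets 2 ≥ -3 from X, and Player II gets 0 ≥ 0 from Y — Nash equilibrium.
(Y, Y): Player I prefers X (2 > -3) — not an equilibrium.

(Y, X)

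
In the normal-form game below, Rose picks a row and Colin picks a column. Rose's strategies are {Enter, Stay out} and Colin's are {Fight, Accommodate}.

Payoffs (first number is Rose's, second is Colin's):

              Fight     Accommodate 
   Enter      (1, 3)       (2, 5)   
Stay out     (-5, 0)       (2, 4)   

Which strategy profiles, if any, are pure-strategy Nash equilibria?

(Enter, Accommodate) and (Stay out, Accommodate)

(Enter, Fight): Colin prefers Accommodate (5 > 3) — not an equilibrium.
(Enter, Accommodate): Rose gets 2 ≥ 2 from Stay out, and Colin gets 5 ≥ 3 from Fight — Nash equilibrium.
(Stay out, Fight): Rose prefers Enter (1 > -5); Colin prefers Accommodate (4 > 0) — not an equilibrium.
(Stay out, Accommodate): Rose gets 2 ≥ 2 from Enter, and Colin gets 4 ≥ 0 from Fight — Nash equilibrium.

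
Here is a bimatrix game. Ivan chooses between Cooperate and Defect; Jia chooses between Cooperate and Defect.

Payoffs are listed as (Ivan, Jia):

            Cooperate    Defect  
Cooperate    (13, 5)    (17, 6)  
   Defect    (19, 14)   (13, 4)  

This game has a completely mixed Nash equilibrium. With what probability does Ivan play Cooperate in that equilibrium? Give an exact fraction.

10/11

Let p be the probability that Ivan plays Cooperate. In a completely mixed equilibrium, Jia must be indifferent between Cooperate and Defect.
Jia's expected payoff from Cooperate is 5p + 14(1−p); from Defect it is 6p + 4(1−p).
Setting these equal: −9p + 14 = 2p + 4, so p = 10/11.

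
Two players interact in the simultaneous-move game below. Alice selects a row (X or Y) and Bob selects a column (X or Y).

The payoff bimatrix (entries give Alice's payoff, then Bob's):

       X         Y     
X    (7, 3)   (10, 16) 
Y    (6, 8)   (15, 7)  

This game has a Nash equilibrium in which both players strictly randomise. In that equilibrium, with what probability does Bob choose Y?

1/6

Let y be the probability that Bob plays X. In a completely mixed equilibrium, Alice must be indifferent between X and Y.
Alice's expected payoff from X is 7y + 10(1−y); from Y it is 6y + 15(1−y).
Setting these equal: −3y + 10 = −9y + 15, so y = 5/6.
Therefore Bob plays Y with probability 1 − 5/6 = 1/6.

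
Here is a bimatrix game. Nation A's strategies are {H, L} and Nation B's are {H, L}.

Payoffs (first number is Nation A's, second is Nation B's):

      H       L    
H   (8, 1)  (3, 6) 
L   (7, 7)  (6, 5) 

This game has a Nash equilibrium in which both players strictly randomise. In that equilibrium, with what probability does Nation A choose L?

Let p be the probability that Nation A plays H. In a completely mixed equilibrium, Nation B must be indifferent between H and L.
Nation B's expected payoff from H is p + 7(1−p); from L it is 6p + 5(1−p).
Setting these equal: −6p + 7 = p + 5, so p = 2/7.
Therefore Nation A plays L with probability 1 − 2/7 = 5/7.

5/7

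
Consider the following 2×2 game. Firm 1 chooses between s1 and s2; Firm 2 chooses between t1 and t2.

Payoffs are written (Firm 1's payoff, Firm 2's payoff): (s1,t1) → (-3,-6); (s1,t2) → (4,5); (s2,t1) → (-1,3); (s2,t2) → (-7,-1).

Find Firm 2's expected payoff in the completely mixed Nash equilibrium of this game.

3/5

First find x, the probability Firm 1 plays s1, from Firm 2's indifference between t1 and t2: −6x + 3(1−x) = 5x − (1−x), giving x = 4/15.
Since Firm 2 is indifferent in equilibrium, Firm 2's expected payoff equals the payoff from either column against (4/15, 11/15). Using t1: −6(4/15) + 3(11/15) = 3/5.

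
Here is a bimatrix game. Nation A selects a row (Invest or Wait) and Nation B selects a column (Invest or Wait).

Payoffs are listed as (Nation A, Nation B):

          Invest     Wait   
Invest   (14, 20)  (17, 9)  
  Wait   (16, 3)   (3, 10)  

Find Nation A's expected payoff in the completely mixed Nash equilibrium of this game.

First find q, the probability Nation B plays Invest, from Nation A's indifference between Invest and Wait: 14q + 17(1−q) = 16q + 3(1−q), giving q = 7/8.
Since Nation A is indifferent in equilibrium, Nation A's expected payoff equals the payoff from either row against (7/8, 1/8). Using Invest: 14(7/8) + 17(1/8) = 115/8.

115/8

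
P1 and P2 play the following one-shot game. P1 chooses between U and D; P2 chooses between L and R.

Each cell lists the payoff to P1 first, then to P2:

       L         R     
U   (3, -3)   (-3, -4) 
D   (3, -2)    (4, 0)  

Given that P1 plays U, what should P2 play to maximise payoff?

Against U, P2 earns -3 from L and -4 from R.
So L is the best response.

L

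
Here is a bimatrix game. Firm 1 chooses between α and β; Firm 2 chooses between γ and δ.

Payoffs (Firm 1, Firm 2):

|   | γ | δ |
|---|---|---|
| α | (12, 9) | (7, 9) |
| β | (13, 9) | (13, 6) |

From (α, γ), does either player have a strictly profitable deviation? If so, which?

Firm 1

Firm 1 at (α, γ) earns 12; deviating to β yields 13 — a strict improvement.
Firm 2 earns 9; deviating to δ yields 9 — not better.
Only Firm 1 has a strictly profitable deviation.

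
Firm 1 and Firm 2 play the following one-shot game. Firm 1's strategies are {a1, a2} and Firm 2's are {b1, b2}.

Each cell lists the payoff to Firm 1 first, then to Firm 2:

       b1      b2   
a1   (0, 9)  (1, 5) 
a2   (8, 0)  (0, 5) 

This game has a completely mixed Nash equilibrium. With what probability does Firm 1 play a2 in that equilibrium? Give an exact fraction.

4/9

Let x be the probability that Firm 1 plays a1. In a completely mixed equilibrium, Firm 2 must be indifferent between b1 and b2.
Firm 2's expected payoff from b1 is 9x; from b2 it is 5x + 5(1−x).
Setting these equal: 9x = 5, so x = 5/9.
Therefore Firm 1 plays a2 with probability 1 − 5/9 = 4/9.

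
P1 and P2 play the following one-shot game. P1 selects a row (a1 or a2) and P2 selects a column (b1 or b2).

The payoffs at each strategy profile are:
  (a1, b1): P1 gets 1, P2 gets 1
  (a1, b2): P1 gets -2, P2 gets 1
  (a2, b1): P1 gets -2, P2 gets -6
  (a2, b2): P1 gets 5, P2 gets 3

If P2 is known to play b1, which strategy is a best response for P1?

Against b1, P1 earns 1 from a1 and -2 from a2.
So a1 is the best response.

a1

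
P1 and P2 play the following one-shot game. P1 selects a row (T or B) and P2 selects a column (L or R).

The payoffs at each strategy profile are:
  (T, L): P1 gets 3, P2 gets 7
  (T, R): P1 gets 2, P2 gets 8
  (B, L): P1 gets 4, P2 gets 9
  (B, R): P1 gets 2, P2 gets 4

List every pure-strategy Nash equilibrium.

(T, R) and (B, L)

(T, L): P1 prefers B (4 > 3); P2 prefers R (8 > 7) — not an equilibrium.
(T, R): P1 gets 2 ≥ 2 from B, and P2 gets 8 ≥ 7 from L — Nash equilibrium.
(B, L): P1 gets 4 ≥ 3 from T, and P2 gets 9 ≥ 4 from R — Nash equilibrium.
(B, R): P2 prefers L (9 > 4) — not an equilibrium.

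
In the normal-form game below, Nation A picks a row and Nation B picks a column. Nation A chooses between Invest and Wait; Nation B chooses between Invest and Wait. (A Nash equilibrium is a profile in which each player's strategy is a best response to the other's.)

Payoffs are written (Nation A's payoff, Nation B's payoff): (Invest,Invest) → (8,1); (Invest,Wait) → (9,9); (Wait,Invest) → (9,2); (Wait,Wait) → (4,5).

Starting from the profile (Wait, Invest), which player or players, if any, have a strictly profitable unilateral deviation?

Nation A at (Wait, Invest) earns 9; deviating to Invest yields 8 — not better.
Nation B earns 2; deviating to Wait yields 5 — a strict improvement.
Only Nation B has a strictly profitable deviation.

Nation B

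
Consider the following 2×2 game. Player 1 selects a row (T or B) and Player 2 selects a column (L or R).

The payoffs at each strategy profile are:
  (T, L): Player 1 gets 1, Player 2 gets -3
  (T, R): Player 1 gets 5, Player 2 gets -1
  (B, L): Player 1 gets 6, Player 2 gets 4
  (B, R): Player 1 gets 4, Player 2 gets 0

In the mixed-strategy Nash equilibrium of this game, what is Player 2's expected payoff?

-2/3

First find p, the probability Player 1 plays T, from Player 2's indifference between L and R: −3p + 4(1−p) = −p, giving p = 2/3.
Since Player 2 is indifferent in equilibrium, Player 2's expected payoff equals the payoff from either column against (2/3, 1/3). Using L: −3(2/3) + 4(1/3) = -2/3.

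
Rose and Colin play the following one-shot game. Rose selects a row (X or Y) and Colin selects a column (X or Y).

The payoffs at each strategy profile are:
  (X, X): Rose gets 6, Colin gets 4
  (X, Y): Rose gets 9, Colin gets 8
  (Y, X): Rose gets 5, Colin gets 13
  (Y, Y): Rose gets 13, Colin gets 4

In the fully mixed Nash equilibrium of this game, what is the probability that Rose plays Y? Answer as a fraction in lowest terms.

Let r be the probability that Rose plays X. In a completely mixed equilibrium, Colin must be indifferent between X and Y.
Colin's expected payoff from X is 4r + 13(1−r); from Y it is 8r + 4(1−r).
Setting these equal: −9r + 13 = 4r + 4, so r = 9/13.
Therefore Rose plays Y with probability 1 − 9/13 = 4/13.

4/13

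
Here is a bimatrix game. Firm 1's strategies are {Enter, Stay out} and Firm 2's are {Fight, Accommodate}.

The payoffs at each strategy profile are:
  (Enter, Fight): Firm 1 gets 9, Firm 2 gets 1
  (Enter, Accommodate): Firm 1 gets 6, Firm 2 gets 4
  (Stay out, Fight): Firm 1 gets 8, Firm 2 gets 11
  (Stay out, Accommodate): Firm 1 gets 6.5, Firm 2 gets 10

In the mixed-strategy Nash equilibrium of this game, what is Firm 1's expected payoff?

7

First find q, the probability Firm 2 plays Fight, from Firm 1's indifference between Enter and Stay out: 9q + 6(1−q) = 8q + 6.5(1−q), giving q = 1/3.
Since Firm 1 is indifferent in equilibrium, Firm 1's expected payoff equals the payoff from either row against (1/3, 2/3). Using Enter: 9(1/3) + 6(2/3) = 7.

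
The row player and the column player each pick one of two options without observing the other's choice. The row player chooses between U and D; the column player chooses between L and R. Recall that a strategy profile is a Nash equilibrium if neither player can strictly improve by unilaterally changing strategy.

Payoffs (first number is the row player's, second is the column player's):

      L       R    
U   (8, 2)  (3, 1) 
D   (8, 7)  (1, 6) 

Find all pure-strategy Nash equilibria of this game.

(U, L): the row player gets 8 ≥ 8 from D, and the column player gets 2 ≥ 1 from R — Nash equilibrium.
(U, R): the column player prefers L (2 > 1) — not an equilibrium.
(D, L): the row player gets 8 ≥ 8 from U, and the column player gets 7 ≥ 6 from R — Nash equilibrium.
(D, R): the row player prefers U (3 > 1); the column player prefers L (7 > 6) — not an equilibrium.

(U, L) and (D, L)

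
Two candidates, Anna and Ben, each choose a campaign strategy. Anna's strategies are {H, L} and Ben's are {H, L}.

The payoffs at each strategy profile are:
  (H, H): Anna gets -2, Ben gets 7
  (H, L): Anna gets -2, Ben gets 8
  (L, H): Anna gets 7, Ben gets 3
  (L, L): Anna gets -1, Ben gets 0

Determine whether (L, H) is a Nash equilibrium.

Yes

At (L, H), Anna earns 7; switching to H would give -2, so Anna has no profitable deviation.
Ben earns 3; switching to L would give 0, so Ben has no profitable deviation.
Neither player can gain by a unilateral deviation, so this profile is a Nash equilibrium.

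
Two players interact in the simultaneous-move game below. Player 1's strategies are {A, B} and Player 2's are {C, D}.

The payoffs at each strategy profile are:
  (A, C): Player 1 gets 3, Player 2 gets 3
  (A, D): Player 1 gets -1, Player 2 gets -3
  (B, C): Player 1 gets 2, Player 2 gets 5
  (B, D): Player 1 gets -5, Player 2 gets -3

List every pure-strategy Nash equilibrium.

(A, C): Player 1 gets 3 ≥ 2 from B, and Player 2 gets 3 ≥ -3 from D — Nash equilibrium.
(A, D): Player 2 prefers C (3 > -3) — not an equilibrium.
(B, C): Player 1 prefers A (3 > 2) — not an equilibrium.
(B, D): Player 1 prefers A (-1 > -5); Player 2 prefers C (5 > -3) — not an equilibrium.

(A, C)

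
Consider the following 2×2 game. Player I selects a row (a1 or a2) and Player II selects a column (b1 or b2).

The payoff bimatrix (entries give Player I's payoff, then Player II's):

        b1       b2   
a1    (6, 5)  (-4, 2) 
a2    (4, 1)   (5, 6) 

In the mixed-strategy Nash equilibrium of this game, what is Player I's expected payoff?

First find y, the probability Player II plays b1, from Player I's indifference between a1 and a2: 6y − 4(1−y) = 4y + 5(1−y), giving y = 9/11.
Since Player I is indifferent in equilibrium, Player I's expected payoff equals the payoff from either row against (9/11, 2/11). Using a1: 6(9/11) − 4(2/11) = 46/11.

46/11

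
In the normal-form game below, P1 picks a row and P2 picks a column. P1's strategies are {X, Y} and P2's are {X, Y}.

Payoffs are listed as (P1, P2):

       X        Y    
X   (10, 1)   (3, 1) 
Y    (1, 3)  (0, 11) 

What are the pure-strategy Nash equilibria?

(X, X): P1 gets 10 ≥ 1 from Y, and P2 gets 1 ≥ 1 from Y — Nash equilibrium.
(X, Y): P1 gets 3 ≥ 0 from Y, and P2 gets 1 ≥ 1 from X — Nash equilibrium.
(Y, X): P1 prefers X (10 > 1); P2 prefers Y (11 > 3) — not an equilibrium.
(Y, Y): P1 prefers X (3 > 0) — not an equilibrium.

(X, X) and (X, Y)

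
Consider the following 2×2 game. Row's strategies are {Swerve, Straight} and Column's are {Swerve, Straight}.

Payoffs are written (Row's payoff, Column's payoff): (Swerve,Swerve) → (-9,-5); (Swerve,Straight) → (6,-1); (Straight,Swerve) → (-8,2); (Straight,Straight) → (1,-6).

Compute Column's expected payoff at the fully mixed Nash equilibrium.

First find x, the probability Row plays Swerve, from Column's indifference between Swerve and Straight: −5x + 2(1−x) = −x − 6(1−x), giving x = 2/3.
Since Column is indifferent in equilibrium, Column's expected payoff equals the payoff from either column against (2/3, 1/3). Using Swerve: −5(2/3) + 2(1/3) = -8/3.

-8/3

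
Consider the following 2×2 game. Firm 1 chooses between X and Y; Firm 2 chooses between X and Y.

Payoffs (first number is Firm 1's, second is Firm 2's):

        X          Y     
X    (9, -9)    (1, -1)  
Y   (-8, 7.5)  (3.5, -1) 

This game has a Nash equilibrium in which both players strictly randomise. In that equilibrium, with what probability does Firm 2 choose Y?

34/39

Let y be the probability that Firm 2 plays X. In a completely mixed equilibrium, Firm 1 must be indifferent between X and Y.
Firm 1's expected payoff from X is 9y + (1−y); from Y it is −8y + 3.5(1−y).
Setting these equal: 8y + 1 = −11.5y + 3.5, so y = 5/39.
Therefore Firm 2 plays Y with probability 1 − 5/39 = 34/39.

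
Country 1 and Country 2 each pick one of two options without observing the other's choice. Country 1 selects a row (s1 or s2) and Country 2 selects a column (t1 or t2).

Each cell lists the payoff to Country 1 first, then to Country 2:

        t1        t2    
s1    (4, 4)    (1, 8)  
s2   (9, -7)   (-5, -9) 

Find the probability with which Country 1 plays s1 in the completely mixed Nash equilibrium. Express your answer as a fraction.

1/3

Let p be the probability that Country 1 plays s1. In a completely mixed equilibrium, Country 2 must be indifferent between t1 and t2.
Country 2's expected payoff from t1 is 4p − 7(1−p); from t2 it is 8p − 9(1−p).
Setting these equal: 11p − 7 = 17p − 9, so p = 1/3.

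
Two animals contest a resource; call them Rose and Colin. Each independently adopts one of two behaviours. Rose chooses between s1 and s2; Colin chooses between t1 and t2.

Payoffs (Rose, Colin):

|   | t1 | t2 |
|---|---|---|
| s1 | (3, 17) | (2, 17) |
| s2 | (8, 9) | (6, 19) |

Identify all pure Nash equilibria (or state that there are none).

(s1, t1): Rose prefers s2 (8 > 3) — not an equilibrium.
(s1, t2): Rose prefers s2 (6 > 2) — not an equilibrium.
(s2, t1): Colin prefers t2 (19 > 9) — not an equilibrium.
(s2, t2): Rose gets 6 ≥ 2 from s1, and Colin gets 19 ≥ 9 from t1 — Nash equilibrium.

(s2, t2)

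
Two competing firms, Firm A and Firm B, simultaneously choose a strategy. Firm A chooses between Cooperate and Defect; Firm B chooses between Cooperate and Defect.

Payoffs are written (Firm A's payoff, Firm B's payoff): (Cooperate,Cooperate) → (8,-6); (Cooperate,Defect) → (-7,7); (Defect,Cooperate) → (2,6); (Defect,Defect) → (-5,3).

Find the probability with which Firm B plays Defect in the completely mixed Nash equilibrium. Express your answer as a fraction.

3/4

Let y be the probability that Firm B plays Cooperate. In a completely mixed equilibrium, Firm A must be indifferent between Cooperate and Defect.
Firm A's expected payoff from Cooperate is 8y − 7(1−y); from Defect it is 2y − 5(1−y).
Setting these equal: 15y − 7 = 7y − 5, so y = 1/4.
Therefore Firm B plays Defect with probability 1 − 1/4 = 3/4.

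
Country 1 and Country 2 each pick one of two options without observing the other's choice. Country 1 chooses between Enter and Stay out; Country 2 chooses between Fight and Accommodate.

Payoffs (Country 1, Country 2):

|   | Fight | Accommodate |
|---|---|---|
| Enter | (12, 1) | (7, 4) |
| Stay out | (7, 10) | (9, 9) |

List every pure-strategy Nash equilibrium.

none

(Enter, Fight): Country 2 prefers Accommodate (4 > 1) — not an equilibrium.
(Enter, Accommodate): Country 1 prefers Stay out (9 > 7) — not an equilibrium.
(Stay out, Fight): Country 1 prefers Enter (12 > 7) — not an equilibrium.
(Stay out, Accommodate): Country 2 prefers Fight (10 > 9) — not an equilibrium.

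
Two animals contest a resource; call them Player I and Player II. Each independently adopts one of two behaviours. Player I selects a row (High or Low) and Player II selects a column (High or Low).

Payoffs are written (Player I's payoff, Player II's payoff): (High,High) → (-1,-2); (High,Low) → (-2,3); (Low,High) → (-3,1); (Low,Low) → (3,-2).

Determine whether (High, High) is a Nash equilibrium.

At (High, High), Player I earns -1; switching to Low would give -3, so Player I has no profitable deviation.
Player II earns -2; switching to Low would give 3, so Player II would deviate.
Since at least one player can profitably deviate, this is not a Nash equilibrium.

No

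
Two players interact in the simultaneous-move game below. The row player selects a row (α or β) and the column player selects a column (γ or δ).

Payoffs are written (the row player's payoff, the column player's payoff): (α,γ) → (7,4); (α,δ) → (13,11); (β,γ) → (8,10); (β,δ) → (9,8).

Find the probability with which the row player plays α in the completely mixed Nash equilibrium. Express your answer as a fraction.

Let r be the probability that the row player plays α. In a completely mixed equilibrium, the column player must be indifferent between γ and δ.
The column player's expected payoff from γ is 4r + 10(1−r); from δ it is 11r + 8(1−r).
Setting these equal: −6r + 10 = 3r + 8, so r = 2/9.

2/9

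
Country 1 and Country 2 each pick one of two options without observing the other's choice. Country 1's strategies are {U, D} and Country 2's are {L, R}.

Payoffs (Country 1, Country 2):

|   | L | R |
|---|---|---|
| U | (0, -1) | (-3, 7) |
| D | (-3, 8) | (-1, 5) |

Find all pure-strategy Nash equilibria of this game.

(U, L): Country 2 prefers R (7 > -1) — not an equilibrium.
(U, R): Country 1 prefers D (-1 > -3) — not an equilibrium.
(D, L): Country 1 prefers U (0 > -3) — not an equilibrium.
(D, R): Country 2 prefers L (8 > 5) — not an equilibrium.

none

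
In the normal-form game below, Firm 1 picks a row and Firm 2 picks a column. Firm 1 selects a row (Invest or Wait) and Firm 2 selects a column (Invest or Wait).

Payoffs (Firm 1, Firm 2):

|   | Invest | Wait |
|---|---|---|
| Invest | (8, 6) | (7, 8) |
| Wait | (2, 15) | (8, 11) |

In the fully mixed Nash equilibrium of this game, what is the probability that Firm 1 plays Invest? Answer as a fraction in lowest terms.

Let p be the probability that Firm 1 plays Invest. In a completely mixed equilibrium, Firm 2 must be indifferent between Invest and Wait.
Firm 2's expected payoff from Invest is 6p + 15(1−p); from Wait it is 8p + 11(1−p).
Setting these equal: −9p + 15 = −3p + 11, so p = 2/3.

2/3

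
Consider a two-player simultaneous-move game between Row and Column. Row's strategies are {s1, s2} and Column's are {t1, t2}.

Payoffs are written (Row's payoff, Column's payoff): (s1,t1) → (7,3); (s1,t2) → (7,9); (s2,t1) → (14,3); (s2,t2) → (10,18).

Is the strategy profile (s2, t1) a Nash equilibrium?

No

At (s2, t1), Row earns 14; switching to s1 would give 7, so Row has no profitable deviation.
Column earns 3; switching to t2 would give 18, so Column would deviate.
Since at least one player can profitably deviate, this is not a Nash equilibrium.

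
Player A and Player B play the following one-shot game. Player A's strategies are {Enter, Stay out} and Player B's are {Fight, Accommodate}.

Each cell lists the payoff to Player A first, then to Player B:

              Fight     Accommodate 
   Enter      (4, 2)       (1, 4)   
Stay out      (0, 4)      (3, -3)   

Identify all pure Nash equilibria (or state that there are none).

(Enter, Fight): Player B prefers Accommodate (4 > 2) — not an equilibrium.
(Enter, Accommodate): Player A prefers Stay out (3 > 1) — not an equilibrium.
(Stay out, Fight): Player A prefers Enter (4 > 0) — not an equilibrium.
(Stay out, Accommodate): Player B prefers Fight (4 > -3) — not an equilibrium.

none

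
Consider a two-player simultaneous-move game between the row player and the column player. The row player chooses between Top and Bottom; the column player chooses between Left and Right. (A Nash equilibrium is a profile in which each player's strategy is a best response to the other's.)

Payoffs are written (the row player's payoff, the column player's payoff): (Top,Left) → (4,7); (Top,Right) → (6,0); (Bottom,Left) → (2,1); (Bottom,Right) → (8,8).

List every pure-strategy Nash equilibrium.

(Top, Left): the row player gets 4 ≥ 2 from Bottom, and the column player gets 7 ≥ 0 from Right — Nash equilibrium.
(Top, Right): the row player prefers Bottom (8 > 6); the column player prefers Left (7 > 0) — not an equilibrium.
(Bottom, Left): the row player prefers Top (4 > 2); the column player prefers Right (8 > 1) — not an equilibrium.
(Bottom, Right): the row player gets 8 ≥ 6 from Top, and the column player gets 8 ≥ 1 from Left — Nash equilibrium.

(Top, Left) and (Bottom, Right)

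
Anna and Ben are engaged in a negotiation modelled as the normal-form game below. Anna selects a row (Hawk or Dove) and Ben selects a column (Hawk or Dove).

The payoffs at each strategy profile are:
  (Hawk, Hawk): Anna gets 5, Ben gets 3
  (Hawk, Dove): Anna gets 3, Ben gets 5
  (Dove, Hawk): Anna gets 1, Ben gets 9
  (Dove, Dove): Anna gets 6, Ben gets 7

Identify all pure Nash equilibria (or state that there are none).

(Hawk, Hawk): Ben prefers Dove (5 > 3) — not an equilibrium.
(Hawk, Dove): Anna prefers Dove (6 > 3) — not an equilibrium.
(Dove, Hawk): Anna prefers Hawk (5 > 1) — not an equilibrium.
(Dove, Dove): Ben prefers Hawk (9 > 7) — not an equilibrium.

none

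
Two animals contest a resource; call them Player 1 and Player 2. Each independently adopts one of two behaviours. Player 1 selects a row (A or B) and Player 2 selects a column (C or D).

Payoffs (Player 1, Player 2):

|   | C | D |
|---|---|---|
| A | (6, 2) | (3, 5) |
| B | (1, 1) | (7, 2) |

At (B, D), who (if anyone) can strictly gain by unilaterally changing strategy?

Neither

Player 1 at (B, D) earns 7; deviating to A yields 3 — not better.
Player 2 earns 2; deviating to C yields 1 — not better.
Neither player can strictly improve; the profile is a Nash equilibrium.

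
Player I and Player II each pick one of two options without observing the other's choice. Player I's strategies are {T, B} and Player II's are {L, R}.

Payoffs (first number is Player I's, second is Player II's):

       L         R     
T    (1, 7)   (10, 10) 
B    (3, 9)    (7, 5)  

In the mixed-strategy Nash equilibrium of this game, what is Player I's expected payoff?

23/5

First find y, the probability Player II plays L, from Player I's indifference between T and B: y + 10(1−y) = 3y + 7(1−y), giving y = 3/5.
Since Player I is indifferent in equilibrium, Player I's expected payoff equals the payoff from either row against (3/5, 2/5). Using T: (3/5) + 10(2/5) = 23/5.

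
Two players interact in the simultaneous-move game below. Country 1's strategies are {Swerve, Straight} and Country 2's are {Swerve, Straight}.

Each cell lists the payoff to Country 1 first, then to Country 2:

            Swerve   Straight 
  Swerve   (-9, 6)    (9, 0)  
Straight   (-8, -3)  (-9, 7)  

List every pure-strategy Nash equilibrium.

none

(Swerve, Swerve): Country 1 prefers Straight (-8 > -9) — not an equilibrium.
(Swerve, Straight): Country 2 prefers Swerve (6 > 0) — not an equilibrium.
(Straight, Swerve): Country 2 prefers Straight (7 > -3) — not an equilibrium.
(Straight, Straight): Country 1 prefers Swerve (9 > -9) — not an equilibrium.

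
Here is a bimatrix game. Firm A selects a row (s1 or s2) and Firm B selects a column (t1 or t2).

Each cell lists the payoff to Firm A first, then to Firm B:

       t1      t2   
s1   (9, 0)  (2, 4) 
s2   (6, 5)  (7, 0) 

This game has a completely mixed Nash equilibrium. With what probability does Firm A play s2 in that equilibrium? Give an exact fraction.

Let r be the probability that Firm A plays s1. In a completely mixed equilibrium, Firm B must be indifferent between t1 and t2.
Firm B's expected payoff from t1 is 5(1−r); from t2 it is 4r.
Setting these equal: −5r + 5 = 4r, so r = 5/9.
Therefore Firm A plays s2 with probability 1 − 5/9 = 4/9.

4/9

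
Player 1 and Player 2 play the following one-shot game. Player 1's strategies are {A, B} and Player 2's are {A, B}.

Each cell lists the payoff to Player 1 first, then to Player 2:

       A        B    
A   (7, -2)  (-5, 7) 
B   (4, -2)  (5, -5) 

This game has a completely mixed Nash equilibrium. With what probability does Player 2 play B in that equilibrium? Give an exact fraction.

Let c be the probability that Player 2 plays A. In a completely mixed equilibrium, Player 1 must be indifferent between A and B.
Player 1's expected payoff from A is 7c − 5(1−c); from B it is 4c + 5(1−c).
Setting these equal: 12c − 5 = −c + 5, so c = 10/13.
Therefore Player 2 plays B with probability 1 − 10/13 = 3/13.

3/13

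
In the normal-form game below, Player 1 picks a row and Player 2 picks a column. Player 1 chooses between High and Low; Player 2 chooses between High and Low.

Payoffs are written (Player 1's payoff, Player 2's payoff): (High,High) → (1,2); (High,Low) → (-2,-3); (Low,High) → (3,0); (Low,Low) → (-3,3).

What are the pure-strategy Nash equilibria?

(High, High): Player 1 prefers Low (3 > 1) — not an equilibrium.
(High, Low): Player 2 prefers High (2 > -3) — not an equilibrium.
(Low, High): Player 2 prefers Low (3 > 0) — not an equilibrium.
(Low, Low): Player 1 prefers High (-2 > -3) — not an equilibrium.

none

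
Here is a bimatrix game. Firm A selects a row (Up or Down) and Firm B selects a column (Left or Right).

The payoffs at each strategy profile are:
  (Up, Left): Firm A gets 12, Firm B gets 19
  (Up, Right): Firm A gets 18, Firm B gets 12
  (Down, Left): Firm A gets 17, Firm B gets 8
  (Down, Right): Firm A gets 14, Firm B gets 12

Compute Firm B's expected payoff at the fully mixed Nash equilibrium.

First find x, the probability Firm A plays Up, from Firm B's indifference between Left and Right: 19x + 8(1−x) = 12x + 12(1−x), giving x = 4/11.
Since Firm B is indifferent in equilibrium, Firm B's expected payoff equals the payoff from either column against (4/11, 7/11). Using Left: 19(4/11) + 8(7/11) = 12.

12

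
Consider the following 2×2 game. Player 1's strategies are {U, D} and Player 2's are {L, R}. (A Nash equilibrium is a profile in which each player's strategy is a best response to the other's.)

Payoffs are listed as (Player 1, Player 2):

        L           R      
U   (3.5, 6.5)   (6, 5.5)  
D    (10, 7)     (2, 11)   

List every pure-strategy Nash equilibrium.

(U, L): Player 1 prefers D (10 > 3.5) — not an equilibrium.
(U, R): Player 2 prefers L (6.5 > 5.5) — not an equilibrium.
(D, L): Player 2 prefers R (11 > 7) — not an equilibrium.
(D, R): Player 1 prefers U (6 > 2) — not an equilibrium.

none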